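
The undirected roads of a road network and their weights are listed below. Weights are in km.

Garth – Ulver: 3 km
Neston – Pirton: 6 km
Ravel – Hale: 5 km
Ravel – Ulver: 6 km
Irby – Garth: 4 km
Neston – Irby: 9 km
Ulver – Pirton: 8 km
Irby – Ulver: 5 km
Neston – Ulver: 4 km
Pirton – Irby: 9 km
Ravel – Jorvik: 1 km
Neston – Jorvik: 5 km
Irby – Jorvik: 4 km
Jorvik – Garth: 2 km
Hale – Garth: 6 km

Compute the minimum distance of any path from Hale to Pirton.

Settle nodes by increasing distance from Hale:
Hale: 0
Ravel: 5  (via Hale)
Jorvik: 6  (via Ravel)
Garth: 6  (via Hale)
Ulver: 9  (via Garth)
Irby: 10  (via Jorvik)
Neston: 11  (via Jorvik)
Pirton: 17  (via Ulver)
Shortest route: Hale–Garth–Ulver–Pirton = 17 km.

17 km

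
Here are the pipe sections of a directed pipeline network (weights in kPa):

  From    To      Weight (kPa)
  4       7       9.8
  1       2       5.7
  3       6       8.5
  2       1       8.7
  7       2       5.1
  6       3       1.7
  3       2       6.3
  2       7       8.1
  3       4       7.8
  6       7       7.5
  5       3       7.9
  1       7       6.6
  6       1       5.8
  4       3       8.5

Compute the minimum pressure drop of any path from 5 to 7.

22.3 kPa

Candidate routes:
5–3–6–7: 7.9+8.5+7.5 = 23.9
5–3–2–7: 7.9+6.3+8.1 = 22.3
Cheapest is 5–3–2–7 at 22.3 kPa.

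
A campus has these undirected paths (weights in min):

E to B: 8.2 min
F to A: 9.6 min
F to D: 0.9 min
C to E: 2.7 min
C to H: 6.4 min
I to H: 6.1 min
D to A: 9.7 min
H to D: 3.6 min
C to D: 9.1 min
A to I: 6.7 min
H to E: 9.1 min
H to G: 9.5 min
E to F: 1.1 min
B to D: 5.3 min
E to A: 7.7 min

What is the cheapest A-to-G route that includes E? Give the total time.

22.8 min

Best A to E: A → E costing 7.7
Shortest E→G: E → F → D → H → G = 15.1
Total via E: 7.7 + 15.1 = 22.8 min.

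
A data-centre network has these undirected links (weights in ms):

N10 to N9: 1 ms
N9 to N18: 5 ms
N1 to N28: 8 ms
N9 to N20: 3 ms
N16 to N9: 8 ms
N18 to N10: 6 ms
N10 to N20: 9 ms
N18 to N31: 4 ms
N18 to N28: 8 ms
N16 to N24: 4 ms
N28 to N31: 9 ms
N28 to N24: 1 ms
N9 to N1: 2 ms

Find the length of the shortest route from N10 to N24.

Compare a few routes:
N10–N9–N1–N28–N24: 1+2+8+1 = 12
N10–N9–N18–N28–N24: 1+5+8+1 = 15
N10–N9–N16–N24: 1+8+4 = 13
N10–N18–N28–N24: 6+8+1 = 15
The minimum is 12 ms via N10–N9–N1–N28–N24.

12 ms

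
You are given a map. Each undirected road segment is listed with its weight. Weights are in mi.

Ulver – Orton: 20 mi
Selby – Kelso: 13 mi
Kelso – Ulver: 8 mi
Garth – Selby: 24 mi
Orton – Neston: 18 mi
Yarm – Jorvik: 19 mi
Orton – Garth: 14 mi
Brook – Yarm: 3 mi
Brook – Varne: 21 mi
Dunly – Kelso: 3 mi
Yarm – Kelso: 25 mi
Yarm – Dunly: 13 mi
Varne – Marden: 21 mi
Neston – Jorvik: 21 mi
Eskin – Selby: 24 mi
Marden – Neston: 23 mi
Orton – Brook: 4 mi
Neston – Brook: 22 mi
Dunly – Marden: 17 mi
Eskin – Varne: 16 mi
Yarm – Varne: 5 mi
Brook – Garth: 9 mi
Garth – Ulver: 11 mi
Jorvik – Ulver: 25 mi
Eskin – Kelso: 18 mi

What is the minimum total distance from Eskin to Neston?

46 mi

Compare a few routes:
Eskin–Kelso–Dunly–Yarm–Brook–Orton–Neston: 18+3+13+3+4+18 = 59
Eskin–Kelso–Dunly–Yarm–Brook–Neston: 18+3+13+3+22 = 59
Eskin–Varne–Yarm–Brook–Neston: 16+5+3+22 = 46
Cheapest is Eskin–Varne–Yarm–Brook–Neston at 46 mi.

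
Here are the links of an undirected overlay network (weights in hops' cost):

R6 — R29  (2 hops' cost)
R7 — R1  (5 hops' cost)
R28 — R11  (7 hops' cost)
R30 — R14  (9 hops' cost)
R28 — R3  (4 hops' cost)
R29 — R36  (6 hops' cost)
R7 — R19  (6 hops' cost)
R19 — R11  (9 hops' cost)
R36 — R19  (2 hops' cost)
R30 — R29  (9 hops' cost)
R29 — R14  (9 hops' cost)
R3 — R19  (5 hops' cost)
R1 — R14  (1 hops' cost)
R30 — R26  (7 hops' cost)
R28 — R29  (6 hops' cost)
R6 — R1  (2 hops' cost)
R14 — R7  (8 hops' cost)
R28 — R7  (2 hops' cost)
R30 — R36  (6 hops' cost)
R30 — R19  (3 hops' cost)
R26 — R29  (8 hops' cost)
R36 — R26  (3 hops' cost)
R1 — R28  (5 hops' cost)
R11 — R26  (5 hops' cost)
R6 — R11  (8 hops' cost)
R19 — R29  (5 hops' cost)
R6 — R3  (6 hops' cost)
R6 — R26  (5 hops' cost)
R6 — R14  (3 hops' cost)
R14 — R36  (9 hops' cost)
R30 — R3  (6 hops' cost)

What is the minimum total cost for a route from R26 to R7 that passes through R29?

Shortest R26→R29: R26 → R6 → R29 = 7
Shortest R29→R7: R29 → R28 → R7 = 8
Total via R29: 7 + 8 = 15 hops' cost.

15 hops' cost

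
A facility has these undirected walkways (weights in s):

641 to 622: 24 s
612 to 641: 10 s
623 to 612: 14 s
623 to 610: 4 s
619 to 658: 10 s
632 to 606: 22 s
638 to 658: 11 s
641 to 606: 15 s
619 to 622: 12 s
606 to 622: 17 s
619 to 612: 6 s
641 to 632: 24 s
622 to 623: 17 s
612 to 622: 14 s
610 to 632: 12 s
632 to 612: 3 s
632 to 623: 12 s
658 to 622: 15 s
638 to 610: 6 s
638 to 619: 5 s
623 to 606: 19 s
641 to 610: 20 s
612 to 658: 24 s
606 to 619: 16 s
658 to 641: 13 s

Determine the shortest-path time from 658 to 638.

11 s

Enumerating some paths:
658 → 619 → 638: 10+5 = 15
658 → 638: 11 = 11
The minimum is 11 s via 658 → 638.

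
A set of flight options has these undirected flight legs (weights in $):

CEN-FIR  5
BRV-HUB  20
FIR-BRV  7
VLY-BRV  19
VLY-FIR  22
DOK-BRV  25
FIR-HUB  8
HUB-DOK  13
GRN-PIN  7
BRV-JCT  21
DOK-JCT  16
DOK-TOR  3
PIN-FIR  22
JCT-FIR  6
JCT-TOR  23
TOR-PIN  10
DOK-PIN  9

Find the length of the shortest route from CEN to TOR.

Running Dijkstra from CEN:
CEN: 0
FIR: 5  (via CEN)
JCT: 11  (via FIR)
BRV: 12  (via FIR)
HUB: 13  (via FIR)
DOK: 26  (via HUB)
PIN: 27  (via FIR)
VLY: 27  (via FIR)
TOR: 29  (via DOK)
Shortest route: CEN → FIR → HUB → DOK → TOR = $29.

$29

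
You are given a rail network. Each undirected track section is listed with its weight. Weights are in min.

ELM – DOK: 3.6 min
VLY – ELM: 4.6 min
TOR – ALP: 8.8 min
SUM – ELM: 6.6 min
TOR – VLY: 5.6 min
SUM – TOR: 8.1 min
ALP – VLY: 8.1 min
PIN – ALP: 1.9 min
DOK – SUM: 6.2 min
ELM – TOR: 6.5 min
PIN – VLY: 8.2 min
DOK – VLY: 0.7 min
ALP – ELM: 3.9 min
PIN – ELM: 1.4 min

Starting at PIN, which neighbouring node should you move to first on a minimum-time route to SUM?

ELM

Enumerating some paths:
PIN - ELM - VLY - DOK - SUM: 1.4+4.6+0.7+6.2 = 12.9
PIN - ELM - DOK - SUM: 1.4+3.6+6.2 = 11.2
PIN - ELM - SUM: 1.4+6.6 = 8
PIN - ALP - ELM - SUM: 1.9+3.9+6.6 = 12.4
The minimum is 8 min via PIN - ELM - SUM.
So from PIN the first move is to ELM.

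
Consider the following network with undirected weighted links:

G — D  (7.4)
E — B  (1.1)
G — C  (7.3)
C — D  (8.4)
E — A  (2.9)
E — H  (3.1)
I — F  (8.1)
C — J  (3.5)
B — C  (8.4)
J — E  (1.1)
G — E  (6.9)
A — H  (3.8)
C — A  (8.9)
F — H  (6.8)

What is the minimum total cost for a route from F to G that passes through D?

Shortest F→D: F → H → E → J → C → D = 22.9
Shortest D→G: D → G = 7.4
Total via D: 22.9 + 7.4 = 30.3.

30.3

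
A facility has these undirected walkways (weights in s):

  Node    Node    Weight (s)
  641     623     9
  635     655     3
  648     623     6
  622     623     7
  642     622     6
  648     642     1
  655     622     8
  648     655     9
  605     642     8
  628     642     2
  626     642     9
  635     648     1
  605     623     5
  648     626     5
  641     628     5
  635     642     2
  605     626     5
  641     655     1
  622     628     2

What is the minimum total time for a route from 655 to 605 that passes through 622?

Shortest 655→622: 655 → 622 = 8
Shortest 622→605: 622 → 628 → 642 → 605 = 12
Total via 622: 8 + 12 = 20 s.

20 s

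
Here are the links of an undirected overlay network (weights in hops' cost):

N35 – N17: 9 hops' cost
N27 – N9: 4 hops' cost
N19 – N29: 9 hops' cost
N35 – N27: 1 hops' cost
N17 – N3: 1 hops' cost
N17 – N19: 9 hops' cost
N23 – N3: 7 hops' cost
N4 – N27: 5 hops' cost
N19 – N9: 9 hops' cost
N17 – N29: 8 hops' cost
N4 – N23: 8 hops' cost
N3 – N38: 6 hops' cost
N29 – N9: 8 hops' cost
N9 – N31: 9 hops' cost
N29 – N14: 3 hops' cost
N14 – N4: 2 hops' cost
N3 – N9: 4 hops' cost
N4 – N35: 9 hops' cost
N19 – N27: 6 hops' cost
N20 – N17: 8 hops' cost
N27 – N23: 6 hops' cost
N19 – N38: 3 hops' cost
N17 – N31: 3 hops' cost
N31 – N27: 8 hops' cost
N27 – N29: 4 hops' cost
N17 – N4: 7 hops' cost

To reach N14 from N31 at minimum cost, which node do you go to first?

Compare a few routes:
N31 - N17 - N29 - N14: 3+8+3 = 14
N31 - N27 - N4 - N14: 8+5+2 = 15
N31 - N17 - N4 - N14: 3+7+2 = 12
Cheapest is N31 - N17 - N4 - N14 at 12 hops' cost.
So from N31 the first move is to N17.

N17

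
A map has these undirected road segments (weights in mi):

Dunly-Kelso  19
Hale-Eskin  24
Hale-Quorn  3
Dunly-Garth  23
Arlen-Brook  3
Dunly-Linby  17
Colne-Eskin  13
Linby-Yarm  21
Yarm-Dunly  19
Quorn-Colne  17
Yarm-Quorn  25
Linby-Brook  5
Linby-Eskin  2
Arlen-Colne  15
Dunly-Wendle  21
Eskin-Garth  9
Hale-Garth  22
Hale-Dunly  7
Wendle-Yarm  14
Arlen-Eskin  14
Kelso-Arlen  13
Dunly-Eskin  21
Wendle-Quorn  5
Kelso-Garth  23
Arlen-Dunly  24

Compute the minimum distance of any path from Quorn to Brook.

Compare a few routes:
Quorn–Hale–Eskin–Linby–Brook: 3+24+2+5 = 34
Quorn–Colne–Arlen–Brook: 17+15+3 = 35
Quorn–Hale–Dunly–Linby–Brook: 3+7+17+5 = 32
Quorn–Hale–Dunly–Arlen–Brook: 3+7+24+3 = 37
Cheapest is Quorn–Hale–Dunly–Linby–Brook at 32 mi.

32 mi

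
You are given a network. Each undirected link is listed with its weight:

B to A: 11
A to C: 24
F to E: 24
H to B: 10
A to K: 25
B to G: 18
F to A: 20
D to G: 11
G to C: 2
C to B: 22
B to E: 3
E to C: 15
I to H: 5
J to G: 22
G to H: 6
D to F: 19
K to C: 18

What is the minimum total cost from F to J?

Settle nodes by increasing distance from F:
F: 0
D: 19  (via F)
A: 20  (via F)
E: 24  (via F)
B: 27  (via E)
G: 30  (via D)
C: 32  (via G)
H: 36  (via G)
I: 41  (via H)
K: 45  (via A)
J: 52  (via G)
Shortest route: F → D → G → J = 52.

52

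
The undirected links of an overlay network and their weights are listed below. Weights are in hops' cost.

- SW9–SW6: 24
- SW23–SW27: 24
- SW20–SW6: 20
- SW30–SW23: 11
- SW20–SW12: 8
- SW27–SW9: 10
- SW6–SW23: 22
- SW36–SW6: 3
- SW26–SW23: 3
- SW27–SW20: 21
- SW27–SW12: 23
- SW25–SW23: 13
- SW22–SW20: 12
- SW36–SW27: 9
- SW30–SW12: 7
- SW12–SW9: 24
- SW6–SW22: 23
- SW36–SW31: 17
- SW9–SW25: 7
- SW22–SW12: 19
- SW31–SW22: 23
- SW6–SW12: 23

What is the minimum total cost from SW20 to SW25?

38 hops' cost

Enumerating some paths:
SW20 - SW27 - SW9 - SW25: 21+10+7 = 38
SW20 - SW12 - SW30 - SW23 - SW25: 8+7+11+13 = 39
The minimum is 38 hops' cost via SW20 - SW27 - SW9 - SW25.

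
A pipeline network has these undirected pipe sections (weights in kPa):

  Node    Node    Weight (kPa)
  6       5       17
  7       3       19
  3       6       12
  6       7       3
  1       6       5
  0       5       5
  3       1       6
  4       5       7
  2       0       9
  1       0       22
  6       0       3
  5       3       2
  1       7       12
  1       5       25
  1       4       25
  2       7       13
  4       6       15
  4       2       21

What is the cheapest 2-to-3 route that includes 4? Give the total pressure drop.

30 kPa

Shortest 2→4: 2–4 = 21
Shortest 4→3: 4–5–3 = 9
Total via 4: 21 + 9 = 30 kPa.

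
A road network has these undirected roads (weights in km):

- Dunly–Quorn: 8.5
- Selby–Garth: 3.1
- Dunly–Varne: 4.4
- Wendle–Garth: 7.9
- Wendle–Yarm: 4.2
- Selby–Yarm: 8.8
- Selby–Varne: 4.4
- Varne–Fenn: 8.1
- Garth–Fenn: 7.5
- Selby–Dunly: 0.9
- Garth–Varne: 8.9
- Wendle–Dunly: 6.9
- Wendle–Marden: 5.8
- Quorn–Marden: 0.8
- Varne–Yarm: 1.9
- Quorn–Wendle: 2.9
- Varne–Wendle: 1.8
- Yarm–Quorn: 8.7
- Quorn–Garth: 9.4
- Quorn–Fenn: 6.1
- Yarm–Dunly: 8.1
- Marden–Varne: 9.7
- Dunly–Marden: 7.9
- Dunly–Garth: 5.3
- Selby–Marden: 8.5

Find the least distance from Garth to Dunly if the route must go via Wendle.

Shortest Garth→Wendle: Garth–Wendle = 7.9
Shortest Wendle→Dunly: Wendle–Varne–Dunly = 6.2
Total via Wendle: 7.9 + 6.2 = 14.1 km.

14.1 km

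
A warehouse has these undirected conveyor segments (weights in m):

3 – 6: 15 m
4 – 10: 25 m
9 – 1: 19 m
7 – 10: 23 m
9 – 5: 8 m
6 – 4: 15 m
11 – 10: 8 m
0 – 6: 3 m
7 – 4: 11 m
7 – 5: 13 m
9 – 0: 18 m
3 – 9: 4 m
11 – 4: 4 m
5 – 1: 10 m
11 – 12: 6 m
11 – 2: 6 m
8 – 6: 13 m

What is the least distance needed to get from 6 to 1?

37 m

Compare a few routes:
6 - 3 - 9 - 1: 15+4+19 = 38
6 - 3 - 9 - 5 - 1: 15+4+8+10 = 37
The minimum is 37 m via 6 - 3 - 9 - 5 - 1.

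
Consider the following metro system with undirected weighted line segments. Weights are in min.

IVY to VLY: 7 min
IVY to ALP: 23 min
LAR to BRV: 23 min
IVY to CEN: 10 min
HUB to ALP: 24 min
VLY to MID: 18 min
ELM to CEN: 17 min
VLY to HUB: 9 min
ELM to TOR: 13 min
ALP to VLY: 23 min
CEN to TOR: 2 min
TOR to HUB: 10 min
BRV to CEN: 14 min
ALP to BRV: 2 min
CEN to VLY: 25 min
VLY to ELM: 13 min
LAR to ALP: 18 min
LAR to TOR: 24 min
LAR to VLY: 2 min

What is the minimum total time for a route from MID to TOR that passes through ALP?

Best MID to ALP: MID–VLY–LAR–ALP costing 38
Best ALP to TOR: ALP–BRV–CEN–TOR costing 18
Total via ALP: 38 + 18 = 56 min.

56 min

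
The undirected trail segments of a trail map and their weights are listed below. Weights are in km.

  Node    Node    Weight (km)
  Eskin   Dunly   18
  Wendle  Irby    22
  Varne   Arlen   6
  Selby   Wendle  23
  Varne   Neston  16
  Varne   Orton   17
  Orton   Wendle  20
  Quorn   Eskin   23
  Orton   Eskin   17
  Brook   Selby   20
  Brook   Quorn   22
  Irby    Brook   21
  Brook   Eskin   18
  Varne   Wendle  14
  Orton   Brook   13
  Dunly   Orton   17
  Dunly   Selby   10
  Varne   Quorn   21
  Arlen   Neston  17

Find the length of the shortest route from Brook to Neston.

46 km

Running Dijkstra from Brook:
Brook: 0
Orton: 13  (via Brook)
Eskin: 18  (via Brook)
Selby: 20  (via Brook)
Irby: 21  (via Brook)
Quorn: 22  (via Brook)
Dunly: 30  (via Orton)
Varne: 30  (via Orton)
Wendle: 33  (via Orton)
Arlen: 36  (via Varne)
Neston: 46  (via Varne)
Shortest route: Brook–Orton–Varne–Neston = 46 km.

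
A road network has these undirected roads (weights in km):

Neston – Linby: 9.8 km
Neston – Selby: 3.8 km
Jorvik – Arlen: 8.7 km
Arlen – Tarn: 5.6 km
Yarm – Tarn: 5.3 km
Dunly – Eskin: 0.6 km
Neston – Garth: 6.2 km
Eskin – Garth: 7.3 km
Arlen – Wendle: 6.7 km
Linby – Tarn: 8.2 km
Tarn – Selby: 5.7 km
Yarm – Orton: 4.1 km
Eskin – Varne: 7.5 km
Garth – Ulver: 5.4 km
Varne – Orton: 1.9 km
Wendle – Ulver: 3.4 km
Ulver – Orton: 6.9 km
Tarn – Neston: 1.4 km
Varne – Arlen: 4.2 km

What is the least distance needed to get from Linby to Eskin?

23.1 km

Enumerating some paths:
Linby - Neston - Garth - Eskin: 9.8+6.2+7.3 = 23.3
Linby - Tarn - Neston - Garth - Eskin: 8.2+1.4+6.2+7.3 = 23.1
The minimum is 23.1 km via Linby - Tarn - Neston - Garth - Eskin.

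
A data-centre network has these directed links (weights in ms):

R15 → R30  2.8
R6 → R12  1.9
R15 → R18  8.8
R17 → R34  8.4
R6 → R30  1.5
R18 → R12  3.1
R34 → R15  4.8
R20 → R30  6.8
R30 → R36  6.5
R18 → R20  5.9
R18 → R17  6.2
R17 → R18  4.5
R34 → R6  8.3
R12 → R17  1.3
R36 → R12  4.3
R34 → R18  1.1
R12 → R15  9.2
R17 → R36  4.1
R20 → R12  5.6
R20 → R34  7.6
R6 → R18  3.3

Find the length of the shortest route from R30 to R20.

Settle nodes by increasing distance from R30:
R30: 0
R36: 6.5  (via R30)
R12: 10.8  (via R36)
R17: 12.1  (via R12)
R18: 16.6  (via R17)
R15: 20  (via R12)
R34: 20.5  (via R17)
R20: 22.5  (via R18)
Shortest route: R30 → R36 → R12 → R17 → R18 → R20 = 22.5 ms.

22.5 ms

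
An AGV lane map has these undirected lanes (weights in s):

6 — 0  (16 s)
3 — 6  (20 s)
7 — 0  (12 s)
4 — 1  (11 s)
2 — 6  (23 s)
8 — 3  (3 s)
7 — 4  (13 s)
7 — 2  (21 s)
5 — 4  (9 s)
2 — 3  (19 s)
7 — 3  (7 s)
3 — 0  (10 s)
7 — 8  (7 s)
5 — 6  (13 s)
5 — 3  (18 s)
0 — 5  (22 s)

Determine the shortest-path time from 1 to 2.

45 s

Running Dijkstra from 1:
1: 0
4: 11  (via 1)
5: 20  (via 4)
7: 24  (via 4)
3: 31  (via 7)
8: 31  (via 7)
6: 33  (via 5)
0: 36  (via 7)
2: 45  (via 7)
Shortest route: 1–4–7–2 = 45 s.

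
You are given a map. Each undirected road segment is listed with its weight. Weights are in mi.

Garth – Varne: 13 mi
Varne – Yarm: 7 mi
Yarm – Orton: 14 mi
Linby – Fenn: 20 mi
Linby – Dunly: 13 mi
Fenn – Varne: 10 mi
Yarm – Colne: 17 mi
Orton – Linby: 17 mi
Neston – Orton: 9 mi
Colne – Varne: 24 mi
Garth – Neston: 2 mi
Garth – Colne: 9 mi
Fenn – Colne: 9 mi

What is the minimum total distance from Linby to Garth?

28 mi

Candidate routes:
Linby - Fenn - Colne - Garth: 20+9+9 = 38
Linby - Orton - Neston - Garth: 17+9+2 = 28
Linby - Fenn - Varne - Garth: 20+10+13 = 43
The minimum is 28 mi via Linby - Orton - Neston - Garth.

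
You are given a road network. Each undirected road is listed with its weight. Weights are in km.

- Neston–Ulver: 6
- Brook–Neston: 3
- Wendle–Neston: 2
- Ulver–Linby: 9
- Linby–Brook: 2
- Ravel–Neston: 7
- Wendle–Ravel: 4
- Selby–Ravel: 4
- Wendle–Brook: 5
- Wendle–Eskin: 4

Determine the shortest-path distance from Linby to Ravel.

Settle nodes by increasing distance from Linby:
Linby: 0
Brook: 2  (via Linby)
Neston: 5  (via Brook)
Wendle: 7  (via Brook)
Ulver: 9  (via Linby)
Eskin: 11  (via Wendle)
Ravel: 11  (via Wendle)
Shortest route: Linby → Brook → Wendle → Ravel = 11 km.

11 km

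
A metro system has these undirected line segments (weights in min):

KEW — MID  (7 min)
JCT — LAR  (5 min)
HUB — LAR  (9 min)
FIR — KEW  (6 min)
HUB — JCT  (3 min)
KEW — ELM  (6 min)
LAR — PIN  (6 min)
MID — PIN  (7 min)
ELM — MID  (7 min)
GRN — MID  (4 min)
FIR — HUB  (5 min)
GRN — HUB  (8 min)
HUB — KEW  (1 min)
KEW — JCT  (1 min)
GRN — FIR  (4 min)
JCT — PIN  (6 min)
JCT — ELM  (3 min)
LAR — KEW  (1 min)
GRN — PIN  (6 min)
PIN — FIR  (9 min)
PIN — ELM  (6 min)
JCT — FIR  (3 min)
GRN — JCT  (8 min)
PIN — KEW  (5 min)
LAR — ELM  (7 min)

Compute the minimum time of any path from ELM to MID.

Compare a few routes:
ELM → MID: 7 = 7
ELM → JCT → KEW → MID: 3+1+7 = 11
Cheapest is ELM → MID at 7 min.

7 min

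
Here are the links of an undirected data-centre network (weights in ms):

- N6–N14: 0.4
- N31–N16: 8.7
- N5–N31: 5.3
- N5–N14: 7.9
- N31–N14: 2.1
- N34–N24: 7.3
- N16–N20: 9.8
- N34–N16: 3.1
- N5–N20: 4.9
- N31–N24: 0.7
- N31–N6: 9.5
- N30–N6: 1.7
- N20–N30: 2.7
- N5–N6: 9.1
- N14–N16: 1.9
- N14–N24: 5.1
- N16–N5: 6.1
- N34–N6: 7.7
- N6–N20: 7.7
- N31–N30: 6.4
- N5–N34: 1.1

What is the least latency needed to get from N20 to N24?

Shortest distances from N20:
N20: 0
N30: 2.7  (via N20)
N6: 4.4  (via N30)
N14: 4.8  (via N6)
N5: 4.9  (via N20)
N34: 6  (via N5)
N16: 6.7  (via N14)
N31: 6.9  (via N14)
N24: 7.6  (via N31)
Shortest route: N20 → N30 → N6 → N14 → N31 → N24 = 7.6 ms.

7.6 ms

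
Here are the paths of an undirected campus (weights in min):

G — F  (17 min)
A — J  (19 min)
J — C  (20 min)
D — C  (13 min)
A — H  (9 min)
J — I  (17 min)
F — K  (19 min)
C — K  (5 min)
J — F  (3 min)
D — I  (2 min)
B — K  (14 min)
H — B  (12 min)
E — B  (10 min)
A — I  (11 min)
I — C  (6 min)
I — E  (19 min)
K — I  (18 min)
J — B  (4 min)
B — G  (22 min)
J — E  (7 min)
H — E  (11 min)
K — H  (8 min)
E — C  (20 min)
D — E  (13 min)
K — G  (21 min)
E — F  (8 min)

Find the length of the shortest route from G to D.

34 min

Compare a few routes:
G → K → C → I → D: 21+5+6+2 = 34
G → K → C → D: 21+5+13 = 39
G → F → J → I → D: 17+3+17+2 = 39
G → F → E → D: 17+8+13 = 38
The minimum is 34 min via G → K → C → I → D.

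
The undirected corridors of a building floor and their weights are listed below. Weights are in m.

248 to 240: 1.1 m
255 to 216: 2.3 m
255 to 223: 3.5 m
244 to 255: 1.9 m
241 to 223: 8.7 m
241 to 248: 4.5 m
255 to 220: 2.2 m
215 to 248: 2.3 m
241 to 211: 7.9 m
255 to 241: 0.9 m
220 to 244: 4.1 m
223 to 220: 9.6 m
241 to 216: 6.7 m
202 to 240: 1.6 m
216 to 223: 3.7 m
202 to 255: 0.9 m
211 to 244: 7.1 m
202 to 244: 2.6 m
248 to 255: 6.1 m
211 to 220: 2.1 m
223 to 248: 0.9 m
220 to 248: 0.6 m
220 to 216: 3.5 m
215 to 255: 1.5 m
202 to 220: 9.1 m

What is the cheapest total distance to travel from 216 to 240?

4.8 m

Shortest distances from 216:
216: 0
255: 2.3  (via 216)
241: 3.2  (via 255)
202: 3.2  (via 255)
220: 3.5  (via 216)
223: 3.7  (via 216)
215: 3.8  (via 255)
248: 4.1  (via 220)
244: 4.2  (via 255)
240: 4.8  (via 202)
Shortest route: 216–255–202–240 = 4.8 m.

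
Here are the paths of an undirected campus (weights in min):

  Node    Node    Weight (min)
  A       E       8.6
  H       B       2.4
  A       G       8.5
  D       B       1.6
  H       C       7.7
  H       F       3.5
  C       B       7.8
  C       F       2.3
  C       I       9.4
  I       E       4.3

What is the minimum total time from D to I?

Candidate routes:
D → B → C → I: 1.6+7.8+9.4 = 18.8
D → B → H → F → C → I: 1.6+2.4+3.5+2.3+9.4 = 19.2
Cheapest is D → B → C → I at 18.8 min.

18.8 min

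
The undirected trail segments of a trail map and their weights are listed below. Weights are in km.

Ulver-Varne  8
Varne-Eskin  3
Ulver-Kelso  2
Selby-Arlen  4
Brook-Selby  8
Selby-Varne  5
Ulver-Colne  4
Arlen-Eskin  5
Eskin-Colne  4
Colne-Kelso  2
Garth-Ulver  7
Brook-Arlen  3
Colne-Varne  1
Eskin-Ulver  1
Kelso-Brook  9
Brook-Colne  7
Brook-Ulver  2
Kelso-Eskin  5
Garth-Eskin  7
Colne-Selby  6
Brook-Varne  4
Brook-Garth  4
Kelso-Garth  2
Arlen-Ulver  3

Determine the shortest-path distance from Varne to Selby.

Shortest distances from Varne:
Varne: 0
Colne: 1  (via Varne)
Eskin: 3  (via Varne)
Kelso: 3  (via Colne)
Brook: 4  (via Varne)
Ulver: 4  (via Eskin)
Selby: 5  (via Varne)
Shortest route: Varne–Selby = 5 km.

5 km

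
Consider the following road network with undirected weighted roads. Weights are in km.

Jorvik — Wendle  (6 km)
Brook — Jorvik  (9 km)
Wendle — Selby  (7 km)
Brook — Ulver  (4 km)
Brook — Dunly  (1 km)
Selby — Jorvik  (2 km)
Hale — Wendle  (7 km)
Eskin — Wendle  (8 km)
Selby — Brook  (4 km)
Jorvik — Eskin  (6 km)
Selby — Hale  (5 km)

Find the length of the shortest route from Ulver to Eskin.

16 km

Compare a few routes:
Ulver → Brook → Jorvik → Eskin: 4+9+6 = 19
Ulver → Brook → Selby → Jorvik → Eskin: 4+4+2+6 = 16
Ulver → Brook → Selby → Wendle → Eskin: 4+4+7+8 = 23
The minimum is 16 km via Ulver → Brook → Selby → Jorvik → Eskin.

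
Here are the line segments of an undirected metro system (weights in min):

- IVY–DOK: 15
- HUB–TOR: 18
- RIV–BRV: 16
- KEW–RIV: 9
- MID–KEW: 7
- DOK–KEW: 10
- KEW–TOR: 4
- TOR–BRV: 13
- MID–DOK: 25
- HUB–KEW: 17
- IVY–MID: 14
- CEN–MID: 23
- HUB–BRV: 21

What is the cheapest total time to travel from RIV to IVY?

Settle nodes by increasing distance from RIV:
RIV: 0
KEW: 9  (via RIV)
TOR: 13  (via KEW)
MID: 16  (via KEW)
BRV: 16  (via RIV)
DOK: 19  (via KEW)
HUB: 26  (via KEW)
IVY: 30  (via MID)
Shortest route: RIV–KEW–MID–IVY = 30 min.

30 min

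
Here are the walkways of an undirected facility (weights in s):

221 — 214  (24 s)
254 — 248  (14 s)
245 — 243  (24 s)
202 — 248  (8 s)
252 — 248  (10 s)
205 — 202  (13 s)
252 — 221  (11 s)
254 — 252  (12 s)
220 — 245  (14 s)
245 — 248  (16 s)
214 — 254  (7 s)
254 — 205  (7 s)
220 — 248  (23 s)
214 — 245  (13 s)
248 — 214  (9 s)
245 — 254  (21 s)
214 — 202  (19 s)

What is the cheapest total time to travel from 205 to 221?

Compare a few routes:
205 - 254 - 214 - 221: 7+7+24 = 38
205 - 254 - 252 - 221: 7+12+11 = 30
Cheapest is 205 - 254 - 252 - 221 at 30 s.

30 s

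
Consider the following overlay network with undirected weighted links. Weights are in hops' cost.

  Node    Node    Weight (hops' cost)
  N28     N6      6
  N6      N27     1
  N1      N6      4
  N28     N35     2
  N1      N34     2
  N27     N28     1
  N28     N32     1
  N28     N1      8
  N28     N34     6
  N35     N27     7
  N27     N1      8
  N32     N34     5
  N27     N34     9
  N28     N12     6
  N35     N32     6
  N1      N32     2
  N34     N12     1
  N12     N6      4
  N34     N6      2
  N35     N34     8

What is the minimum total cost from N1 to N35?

5 hops' cost

Compare a few routes:
N1 → N6 → N27 → N28 → N35: 4+1+1+2 = 8
N1 → N32 → N28 → N35: 2+1+2 = 5
The minimum is 5 hops' cost via N1 → N32 → N28 → N35.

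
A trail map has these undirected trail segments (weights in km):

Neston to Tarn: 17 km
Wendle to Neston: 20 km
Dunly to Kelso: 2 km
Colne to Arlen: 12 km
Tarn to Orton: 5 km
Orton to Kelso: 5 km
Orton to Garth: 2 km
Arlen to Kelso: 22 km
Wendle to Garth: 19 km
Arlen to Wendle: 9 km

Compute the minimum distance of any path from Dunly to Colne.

36 km

Shortest distances from Dunly:
Dunly: 0
Kelso: 2  (via Dunly)
Orton: 7  (via Kelso)
Garth: 9  (via Orton)
Tarn: 12  (via Orton)
Arlen: 24  (via Kelso)
Wendle: 28  (via Garth)
Neston: 29  (via Tarn)
Colne: 36  (via Arlen)
Shortest route: Dunly–Kelso–Arlen–Colne = 36 km.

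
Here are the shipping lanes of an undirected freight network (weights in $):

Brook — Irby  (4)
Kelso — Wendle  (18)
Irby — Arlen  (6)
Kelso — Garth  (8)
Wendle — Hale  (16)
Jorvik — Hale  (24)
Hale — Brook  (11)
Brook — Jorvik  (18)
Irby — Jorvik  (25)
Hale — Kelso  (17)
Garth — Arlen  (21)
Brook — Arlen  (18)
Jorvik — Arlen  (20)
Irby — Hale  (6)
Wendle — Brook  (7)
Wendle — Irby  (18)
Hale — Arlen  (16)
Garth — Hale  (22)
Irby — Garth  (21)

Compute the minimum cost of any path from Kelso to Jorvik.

Shortest distances from Kelso:
Kelso: 0
Garth: 8  (via Kelso)
Hale: 17  (via Kelso)
Wendle: 18  (via Kelso)
Irby: 23  (via Hale)
Brook: 25  (via Wendle)
Arlen: 29  (via Garth)
Jorvik: 41  (via Hale)
Shortest route: Kelso–Hale–Jorvik = $41.

$41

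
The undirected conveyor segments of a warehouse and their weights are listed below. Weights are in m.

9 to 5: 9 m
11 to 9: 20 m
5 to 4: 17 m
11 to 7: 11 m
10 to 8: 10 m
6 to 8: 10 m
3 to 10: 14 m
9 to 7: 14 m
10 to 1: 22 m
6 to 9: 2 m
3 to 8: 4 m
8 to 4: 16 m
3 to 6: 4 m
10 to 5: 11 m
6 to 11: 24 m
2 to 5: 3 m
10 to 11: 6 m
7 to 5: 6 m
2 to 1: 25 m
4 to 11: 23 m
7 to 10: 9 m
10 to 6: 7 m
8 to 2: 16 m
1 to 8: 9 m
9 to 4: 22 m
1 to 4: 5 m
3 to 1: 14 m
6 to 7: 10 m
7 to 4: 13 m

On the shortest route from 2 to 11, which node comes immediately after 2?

Compare a few routes:
2–5–9–6–10–11: 3+9+2+7+6 = 27
2–8–10–11: 16+10+6 = 32
2–5–7–11: 3+6+11 = 20
2–5–7–10–11: 3+6+9+6 = 24
Cheapest is 2–5–7–11 at 20 m.
So from 2 the first move is to 5.

5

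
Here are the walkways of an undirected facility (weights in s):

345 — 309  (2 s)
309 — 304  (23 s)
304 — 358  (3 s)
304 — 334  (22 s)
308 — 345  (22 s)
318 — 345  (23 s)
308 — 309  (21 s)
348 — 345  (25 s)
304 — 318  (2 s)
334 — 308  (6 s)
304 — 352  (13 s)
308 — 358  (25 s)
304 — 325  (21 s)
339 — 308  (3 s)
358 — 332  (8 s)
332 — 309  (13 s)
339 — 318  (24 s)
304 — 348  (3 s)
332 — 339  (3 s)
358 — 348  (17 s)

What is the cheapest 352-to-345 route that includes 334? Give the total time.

62 s

Shortest 352→334: 352 → 304 → 334 = 35
Best 334 to 345: 334 → 308 → 339 → 332 → 309 → 345 costing 27
Total via 334: 35 + 27 = 62 s.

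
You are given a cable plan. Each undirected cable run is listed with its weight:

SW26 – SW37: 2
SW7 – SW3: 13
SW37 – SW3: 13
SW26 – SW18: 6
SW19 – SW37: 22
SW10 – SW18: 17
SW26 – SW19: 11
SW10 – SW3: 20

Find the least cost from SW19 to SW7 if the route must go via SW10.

67

Shortest SW19→SW10: SW19–SW26–SW18–SW10 = 34
Best SW10 to SW7: SW10–SW3–SW7 costing 33
Total via SW10: 34 + 33 = 67.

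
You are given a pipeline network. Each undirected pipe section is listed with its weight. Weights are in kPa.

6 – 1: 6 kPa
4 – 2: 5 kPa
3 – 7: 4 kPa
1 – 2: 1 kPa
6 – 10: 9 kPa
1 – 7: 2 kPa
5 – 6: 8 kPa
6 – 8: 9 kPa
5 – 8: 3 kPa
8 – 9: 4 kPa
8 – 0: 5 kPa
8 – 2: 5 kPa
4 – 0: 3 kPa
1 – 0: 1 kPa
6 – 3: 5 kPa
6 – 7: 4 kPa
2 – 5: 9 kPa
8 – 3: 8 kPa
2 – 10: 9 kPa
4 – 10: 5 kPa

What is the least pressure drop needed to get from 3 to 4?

10 kPa

Settle nodes by increasing distance from 3:
3: 0
7: 4  (via 3)
6: 5  (via 3)
1: 6  (via 7)
0: 7  (via 1)
2: 7  (via 1)
8: 8  (via 3)
4: 10  (via 0)
Shortest route: 3 → 7 → 1 → 0 → 4 = 10 kPa.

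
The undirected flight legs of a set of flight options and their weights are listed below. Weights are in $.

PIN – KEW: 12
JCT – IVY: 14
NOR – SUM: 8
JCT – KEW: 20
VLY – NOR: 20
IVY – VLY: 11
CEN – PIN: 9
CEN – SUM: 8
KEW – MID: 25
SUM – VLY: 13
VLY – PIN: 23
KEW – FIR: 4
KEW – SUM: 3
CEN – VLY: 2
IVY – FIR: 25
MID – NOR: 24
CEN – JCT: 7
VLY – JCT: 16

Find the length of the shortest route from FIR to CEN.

$15

Compare a few routes:
FIR–KEW–SUM–CEN: 4+3+8 = 15
FIR–KEW–PIN–CEN: 4+12+9 = 25
FIR–KEW–JCT–CEN: 4+20+7 = 31
FIR–KEW–SUM–VLY–CEN: 4+3+13+2 = 22
The minimum is $15 via FIR–KEW–SUM–CEN.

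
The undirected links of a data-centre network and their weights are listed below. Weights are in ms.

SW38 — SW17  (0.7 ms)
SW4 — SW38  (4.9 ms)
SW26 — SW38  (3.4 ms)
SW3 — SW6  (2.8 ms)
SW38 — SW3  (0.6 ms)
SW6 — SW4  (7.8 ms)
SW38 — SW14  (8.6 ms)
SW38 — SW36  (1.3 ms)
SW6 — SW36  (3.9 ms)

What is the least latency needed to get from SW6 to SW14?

12 ms

Compare a few routes:
SW6–SW36–SW38–SW14: 3.9+1.3+8.6 = 13.8
SW6–SW3–SW38–SW14: 2.8+0.6+8.6 = 12
Cheapest is SW6–SW3–SW38–SW14 at 12 ms.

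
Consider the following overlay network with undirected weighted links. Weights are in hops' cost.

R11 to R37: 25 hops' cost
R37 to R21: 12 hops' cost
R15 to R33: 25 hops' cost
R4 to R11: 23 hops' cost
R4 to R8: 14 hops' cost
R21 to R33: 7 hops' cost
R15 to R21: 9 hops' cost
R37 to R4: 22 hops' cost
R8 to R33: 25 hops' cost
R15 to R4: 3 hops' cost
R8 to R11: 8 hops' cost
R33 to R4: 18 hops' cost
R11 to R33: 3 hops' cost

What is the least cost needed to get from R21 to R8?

18 hops' cost

Shortest distances from R21:
R21: 0
R33: 7  (via R21)
R15: 9  (via R21)
R11: 10  (via R33)
R4: 12  (via R15)
R37: 12  (via R21)
R8: 18  (via R11)
Shortest route: R21–R33–R11–R8 = 18 hops' cost.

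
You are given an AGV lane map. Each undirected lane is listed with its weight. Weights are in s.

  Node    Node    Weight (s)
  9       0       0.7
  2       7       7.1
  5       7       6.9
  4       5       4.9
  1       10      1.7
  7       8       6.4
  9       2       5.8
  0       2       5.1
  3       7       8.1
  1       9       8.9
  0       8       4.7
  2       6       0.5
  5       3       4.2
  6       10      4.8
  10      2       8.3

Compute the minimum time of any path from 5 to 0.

Candidate routes:
5 - 7 - 2 - 0: 6.9+7.1+5.1 = 19.1
5 - 7 - 2 - 9 - 0: 6.9+7.1+5.8+0.7 = 20.5
5 - 7 - 8 - 0: 6.9+6.4+4.7 = 18
The minimum is 18 s via 5 - 7 - 8 - 0.

18 s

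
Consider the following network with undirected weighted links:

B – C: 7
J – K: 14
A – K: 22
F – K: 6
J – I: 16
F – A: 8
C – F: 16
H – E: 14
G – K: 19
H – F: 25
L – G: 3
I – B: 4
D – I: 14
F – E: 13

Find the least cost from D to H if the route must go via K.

Shortest D→K: D–I–J–K = 44
Shortest K→H: K–F–H = 31
Total via K: 44 + 31 = 75.

75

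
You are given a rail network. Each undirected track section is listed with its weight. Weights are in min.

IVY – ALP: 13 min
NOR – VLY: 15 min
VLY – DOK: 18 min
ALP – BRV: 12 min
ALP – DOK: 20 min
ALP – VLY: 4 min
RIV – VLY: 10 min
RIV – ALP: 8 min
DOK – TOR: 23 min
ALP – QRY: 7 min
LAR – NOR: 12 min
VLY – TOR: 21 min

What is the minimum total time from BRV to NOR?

Enumerating some paths:
BRV → ALP → DOK → VLY → NOR: 12+20+18+15 = 65
BRV → ALP → VLY → NOR: 12+4+15 = 31
BRV → ALP → RIV → VLY → NOR: 12+8+10+15 = 45
Cheapest is BRV → ALP → VLY → NOR at 31 min.

31 min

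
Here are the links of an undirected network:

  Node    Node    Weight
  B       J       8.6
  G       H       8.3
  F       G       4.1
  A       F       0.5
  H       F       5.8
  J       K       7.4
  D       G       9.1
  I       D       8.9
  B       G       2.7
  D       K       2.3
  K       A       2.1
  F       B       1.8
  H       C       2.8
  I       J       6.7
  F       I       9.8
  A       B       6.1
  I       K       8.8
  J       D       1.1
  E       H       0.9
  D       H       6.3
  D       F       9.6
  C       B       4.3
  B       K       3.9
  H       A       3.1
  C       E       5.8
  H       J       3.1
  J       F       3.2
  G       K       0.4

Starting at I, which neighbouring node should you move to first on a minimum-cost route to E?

J

Compare a few routes:
I - D - J - H - E: 8.9+1.1+3.1+0.9 = 14
I - J - H - E: 6.7+3.1+0.9 = 10.7
I - F - A - H - E: 9.8+0.5+3.1+0.9 = 14.3
The minimum is 10.7 via I - J - H - E.
So from I the first move is to J.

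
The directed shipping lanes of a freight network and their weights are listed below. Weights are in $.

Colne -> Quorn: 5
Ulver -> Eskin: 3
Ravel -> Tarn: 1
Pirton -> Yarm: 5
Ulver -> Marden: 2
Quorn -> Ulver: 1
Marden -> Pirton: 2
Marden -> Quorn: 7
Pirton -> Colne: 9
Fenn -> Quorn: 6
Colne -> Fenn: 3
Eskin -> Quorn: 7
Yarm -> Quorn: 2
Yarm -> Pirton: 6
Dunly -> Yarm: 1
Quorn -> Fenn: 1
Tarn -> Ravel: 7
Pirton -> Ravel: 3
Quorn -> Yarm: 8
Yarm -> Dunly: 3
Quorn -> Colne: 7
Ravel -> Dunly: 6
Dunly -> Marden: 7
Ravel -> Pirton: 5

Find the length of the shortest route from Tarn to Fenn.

Enumerating some paths:
Tarn - Ravel - Pirton - Colne - Fenn: 7+5+9+3 = 24
Tarn - Ravel - Dunly - Yarm - Quorn - Colne - Fenn: 7+6+1+2+7+3 = 26
Tarn - Ravel - Dunly - Yarm - Quorn - Fenn: 7+6+1+2+1 = 17
Tarn - Ravel - Pirton - Yarm - Quorn - Fenn: 7+5+5+2+1 = 20
The minimum is $17 via Tarn - Ravel - Dunly - Yarm - Quorn - Fenn.

$17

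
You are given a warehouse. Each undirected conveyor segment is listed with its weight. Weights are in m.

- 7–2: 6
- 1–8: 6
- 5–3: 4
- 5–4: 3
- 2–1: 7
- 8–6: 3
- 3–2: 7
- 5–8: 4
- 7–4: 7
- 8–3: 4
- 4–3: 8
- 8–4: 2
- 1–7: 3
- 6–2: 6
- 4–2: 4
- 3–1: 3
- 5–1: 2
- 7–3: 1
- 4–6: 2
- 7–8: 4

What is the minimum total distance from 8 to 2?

Enumerating some paths:
8 - 6 - 2: 3+6 = 9
8 - 4 - 2: 2+4 = 6
8 - 7 - 2: 4+6 = 10
8 - 6 - 4 - 2: 3+2+4 = 9
Cheapest is 8 - 4 - 2 at 6 m.

6 m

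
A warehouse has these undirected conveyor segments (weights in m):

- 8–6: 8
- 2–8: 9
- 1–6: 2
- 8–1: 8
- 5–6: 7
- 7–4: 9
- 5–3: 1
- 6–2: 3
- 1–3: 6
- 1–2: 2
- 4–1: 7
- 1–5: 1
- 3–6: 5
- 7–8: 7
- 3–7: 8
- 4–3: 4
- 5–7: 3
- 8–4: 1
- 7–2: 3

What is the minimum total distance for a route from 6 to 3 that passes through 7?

10 m

Best 6 to 7: 6 → 2 → 7 costing 6
Shortest 7→3: 7 → 5 → 3 = 4
Total via 7: 6 + 4 = 10 m.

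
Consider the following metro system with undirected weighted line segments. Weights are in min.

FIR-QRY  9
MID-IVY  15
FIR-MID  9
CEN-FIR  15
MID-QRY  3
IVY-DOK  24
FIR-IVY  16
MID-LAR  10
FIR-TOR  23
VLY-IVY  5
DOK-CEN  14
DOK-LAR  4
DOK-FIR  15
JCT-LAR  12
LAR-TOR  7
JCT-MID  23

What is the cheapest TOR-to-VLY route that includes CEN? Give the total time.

Shortest TOR→CEN: TOR → LAR → DOK → CEN = 25
Best CEN to VLY: CEN → FIR → IVY → VLY costing 36
Total via CEN: 25 + 36 = 61 min.

61 min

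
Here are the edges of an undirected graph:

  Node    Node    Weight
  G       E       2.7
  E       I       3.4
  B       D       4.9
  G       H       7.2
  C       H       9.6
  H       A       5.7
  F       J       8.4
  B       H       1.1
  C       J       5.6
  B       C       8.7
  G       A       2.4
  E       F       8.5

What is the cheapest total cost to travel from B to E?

11

Candidate routes:
B - H - A - G - E: 1.1+5.7+2.4+2.7 = 11.9
B - H - G - E: 1.1+7.2+2.7 = 11
Cheapest is B - H - G - E at 11.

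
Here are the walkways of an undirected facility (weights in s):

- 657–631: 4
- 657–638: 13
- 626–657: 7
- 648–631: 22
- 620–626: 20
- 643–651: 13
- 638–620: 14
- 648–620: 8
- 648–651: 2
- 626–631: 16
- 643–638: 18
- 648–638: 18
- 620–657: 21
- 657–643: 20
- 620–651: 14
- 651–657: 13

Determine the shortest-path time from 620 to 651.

Compare a few routes:
620 → 651: 14 = 14
620 → 648 → 651: 8+2 = 10
Cheapest is 620 → 648 → 651 at 10 s.

10 s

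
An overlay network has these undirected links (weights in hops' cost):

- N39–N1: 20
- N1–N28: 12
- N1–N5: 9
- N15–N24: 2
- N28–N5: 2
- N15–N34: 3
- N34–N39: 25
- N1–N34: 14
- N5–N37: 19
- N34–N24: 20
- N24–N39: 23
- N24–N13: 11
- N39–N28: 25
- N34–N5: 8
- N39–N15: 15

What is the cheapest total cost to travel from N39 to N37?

Compare a few routes:
N39–N28–N5–N37: 25+2+19 = 46
N39–N15–N34–N5–N37: 15+3+8+19 = 45
The minimum is 45 hops' cost via N39–N15–N34–N5–N37.

45 hops' cost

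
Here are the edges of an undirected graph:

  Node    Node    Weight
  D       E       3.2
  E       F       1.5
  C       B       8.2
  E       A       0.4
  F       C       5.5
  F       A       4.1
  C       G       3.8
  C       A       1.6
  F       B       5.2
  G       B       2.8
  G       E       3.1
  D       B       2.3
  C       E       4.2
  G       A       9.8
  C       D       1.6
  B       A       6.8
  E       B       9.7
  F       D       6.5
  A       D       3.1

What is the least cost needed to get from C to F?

3.5

Settle nodes by increasing distance from C:
C: 0
A: 1.6  (via C)
D: 1.6  (via C)
E: 2  (via A)
F: 3.5  (via E)
Shortest route: C → A → E → F = 3.5.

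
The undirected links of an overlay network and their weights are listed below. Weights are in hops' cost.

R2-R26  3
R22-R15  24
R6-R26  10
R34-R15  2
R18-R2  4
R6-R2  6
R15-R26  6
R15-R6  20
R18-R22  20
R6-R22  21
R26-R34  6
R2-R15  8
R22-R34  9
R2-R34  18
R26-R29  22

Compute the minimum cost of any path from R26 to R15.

6 hops' cost

Shortest distances from R26:
R26: 0
R2: 3  (via R26)
R34: 6  (via R26)
R15: 6  (via R26)
Shortest route: R26–R15 = 6 hops' cost.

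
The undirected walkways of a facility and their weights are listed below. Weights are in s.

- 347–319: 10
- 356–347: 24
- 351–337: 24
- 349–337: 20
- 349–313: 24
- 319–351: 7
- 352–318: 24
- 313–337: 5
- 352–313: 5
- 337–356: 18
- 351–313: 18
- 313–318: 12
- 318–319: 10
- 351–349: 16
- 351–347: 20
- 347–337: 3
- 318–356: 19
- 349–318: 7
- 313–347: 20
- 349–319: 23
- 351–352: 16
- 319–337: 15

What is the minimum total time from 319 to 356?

Shortest distances from 319:
319: 0
351: 7  (via 319)
318: 10  (via 319)
347: 10  (via 319)
337: 13  (via 347)
349: 17  (via 318)
313: 18  (via 337)
352: 23  (via 351)
356: 29  (via 318)
Shortest route: 319–318–356 = 29 s.

29 s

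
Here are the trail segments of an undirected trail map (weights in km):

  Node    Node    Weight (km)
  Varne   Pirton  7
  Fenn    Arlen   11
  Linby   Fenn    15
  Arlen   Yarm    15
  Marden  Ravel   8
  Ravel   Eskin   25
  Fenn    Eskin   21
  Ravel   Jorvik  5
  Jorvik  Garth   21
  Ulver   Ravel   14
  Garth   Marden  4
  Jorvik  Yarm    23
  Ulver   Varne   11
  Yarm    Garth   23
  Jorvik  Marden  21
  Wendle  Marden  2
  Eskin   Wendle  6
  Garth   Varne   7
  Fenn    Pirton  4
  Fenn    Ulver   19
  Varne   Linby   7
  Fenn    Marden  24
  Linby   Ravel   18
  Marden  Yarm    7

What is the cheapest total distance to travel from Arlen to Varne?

Settle nodes by increasing distance from Arlen:
Arlen: 0
Fenn: 11  (via Arlen)
Pirton: 15  (via Fenn)
Yarm: 15  (via Arlen)
Varne: 22  (via Pirton)
Shortest route: Arlen–Fenn–Pirton–Varne = 22 km.

22 km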